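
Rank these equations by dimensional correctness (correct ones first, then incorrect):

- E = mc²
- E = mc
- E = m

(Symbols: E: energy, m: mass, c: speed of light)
Dimensionally correct: E = mc²
Dimensionally incorrect: E = mc, E = m
Ordered (correct first, then incorrect): E = mc², E = mc, E = m

- E = mc²: LHS [L^2 M T^-2], RHS [L^2 M T^-2] → correct ✓
- E = mc: LHS [L^2 M T^-2], RHS [L M T^-1] → incorrect ✗
- E = m: LHS [L^2 M T^-2], RHS [M] → incorrect ✗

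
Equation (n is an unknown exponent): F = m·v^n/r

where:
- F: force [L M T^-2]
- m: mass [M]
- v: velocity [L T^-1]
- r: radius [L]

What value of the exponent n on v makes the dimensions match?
n = 2

F has dimensions [L M T^-2]; v has dimensions [L T^-1].
The rest of the RHS has dimensions [L^-1 M], so v^n must supply [L^2 T^-2].
With n = 2: m·v^2/r has dimensions [L M T^-2], matching the LHS ✓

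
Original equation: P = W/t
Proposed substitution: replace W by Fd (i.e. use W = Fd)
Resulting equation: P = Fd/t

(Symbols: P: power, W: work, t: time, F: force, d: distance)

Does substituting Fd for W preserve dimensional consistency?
Yes

[W] = [L^2 M T^-2] and [Fd] = [L^2 M T^-2]. These match, so the substitution replaces a quantity by one of the same dimensions and the result P = Fd/t has LHS [L^2 M T^-3] vs RHS [L^2 M T^-3] — still consistent.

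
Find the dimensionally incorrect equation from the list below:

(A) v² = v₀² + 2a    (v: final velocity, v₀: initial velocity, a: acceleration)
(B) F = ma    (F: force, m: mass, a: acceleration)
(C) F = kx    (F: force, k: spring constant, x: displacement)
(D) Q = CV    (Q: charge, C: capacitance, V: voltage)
(A) v² = v₀² + 2a

The equation (A) v² = v₀² + 2a is dimensionally incorrect.

LHS (v²): [L^2 T^-2]
RHS terms:
  - v₀²: [L^2 T^-2] ✓
  - 2a: [L T^-2] ✗ (does not match LHS)

The dimensions do not match. The other three equations balance.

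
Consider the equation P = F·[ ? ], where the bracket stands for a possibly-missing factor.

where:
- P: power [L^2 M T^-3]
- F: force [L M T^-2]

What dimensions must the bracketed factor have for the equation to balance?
[L T^-1] — velocity (e.g. v)

P has dimensions [L^2 M T^-3]; F has dimensions [L M T^-2].
The bracketed factor must supply [L^2 M T^-3] / [L M T^-2] = [L T^-1].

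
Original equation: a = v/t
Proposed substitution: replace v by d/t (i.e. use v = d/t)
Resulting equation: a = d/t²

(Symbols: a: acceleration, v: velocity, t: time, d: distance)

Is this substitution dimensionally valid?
Yes

[v] = [L T^-1] and [d/t] = [L T^-1]. These match, so the substitution replaces a quantity by one of the same dimensions and the result a = d/t² has LHS [L T^-2] vs RHS [L T^-2] — still consistent.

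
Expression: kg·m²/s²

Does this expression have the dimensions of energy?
Yes

The expression kg·m²/s² has dimensions [L^2 M T^-2], which is exactly energy [L^2 M T^-2].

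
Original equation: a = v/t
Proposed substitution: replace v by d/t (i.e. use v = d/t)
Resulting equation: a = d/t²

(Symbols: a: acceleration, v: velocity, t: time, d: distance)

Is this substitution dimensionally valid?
Yes

[v] = [L T^-1] and [d/t] = [L T^-1]. These match, so the substitution replaces a quantity by one of the same dimensions and the result a = d/t² has LHS [L T^-2] vs RHS [L T^-2] — still consistent.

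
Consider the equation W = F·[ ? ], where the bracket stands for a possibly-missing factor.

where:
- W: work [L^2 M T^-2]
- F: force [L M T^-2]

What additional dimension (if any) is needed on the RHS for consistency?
[L] — length (e.g. a distance d)

W has dimensions [L^2 M T^-2]; F has dimensions [L M T^-2].
The bracketed factor must supply [L^2 M T^-2] / [L M T^-2] = [L].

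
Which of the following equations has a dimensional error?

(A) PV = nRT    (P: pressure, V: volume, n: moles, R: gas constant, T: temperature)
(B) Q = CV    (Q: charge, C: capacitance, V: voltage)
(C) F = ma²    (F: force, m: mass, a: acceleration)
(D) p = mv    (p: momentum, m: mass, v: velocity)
(C) F = ma²

The equation (C) F = ma² is dimensionally incorrect.

LHS (F): [L M T^-2]
RHS (ma²): [L^2 M T^-4] ✗

The dimensions do not match. The other three equations balance.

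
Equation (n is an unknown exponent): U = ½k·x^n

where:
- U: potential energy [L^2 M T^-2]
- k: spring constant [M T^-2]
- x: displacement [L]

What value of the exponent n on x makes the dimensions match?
n = 2

U has dimensions [L^2 M T^-2]; x has dimensions [L].
The rest of the RHS has dimensions [M T^-2], so x^n must supply [L^2].
With n = 2: ½k·x^2 has dimensions [L^2 M T^-2], matching the LHS ✓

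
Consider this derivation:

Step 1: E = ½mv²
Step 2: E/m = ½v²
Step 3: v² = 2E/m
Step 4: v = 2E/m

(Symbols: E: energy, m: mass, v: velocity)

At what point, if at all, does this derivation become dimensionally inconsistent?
Step 4

Step 1: E = ½mv² → LHS [L^2 M T^-2], RHS [L^2 M T^-2] ✓
Step 2: E/m = ½v² → LHS [L^2 T^-2], RHS [L^2 T^-2] ✓
Step 3: v² = 2E/m → LHS [L^2 T^-2], RHS [L^2 T^-2] ✓
Step 4: v = 2E/m → LHS [L T^-1], RHS [L^2 T^-2] ✗

The first dimensional inconsistency appears in step 4: v = 2E/m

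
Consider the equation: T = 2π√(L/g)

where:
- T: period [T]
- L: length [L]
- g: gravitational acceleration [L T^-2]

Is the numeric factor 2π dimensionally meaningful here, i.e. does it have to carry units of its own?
No

T has dimensions [T] and √(L/g) already has dimensions [T], so the equation balances without 2π contributing any dimensions. 2π is a pure (dimensionless) number; changing or removing it would not affect dimensional consistency.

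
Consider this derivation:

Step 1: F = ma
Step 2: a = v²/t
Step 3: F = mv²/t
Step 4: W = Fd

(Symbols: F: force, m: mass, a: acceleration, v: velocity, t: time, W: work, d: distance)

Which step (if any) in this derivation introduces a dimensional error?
Step 2

Step 1: F = ma → LHS [L M T^-2], RHS [L M T^-2] ✓
Step 2: a = v²/t → LHS [L T^-2], RHS [L^2 T^-3] ✗

The first dimensional inconsistency appears in step 2: a = v²/t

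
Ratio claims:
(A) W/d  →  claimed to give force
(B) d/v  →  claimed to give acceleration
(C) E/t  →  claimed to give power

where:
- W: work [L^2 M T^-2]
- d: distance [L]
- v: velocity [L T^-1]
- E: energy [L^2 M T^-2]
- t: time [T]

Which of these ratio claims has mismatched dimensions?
(B) d/v does not give acceleration

(A) W/d: [L M T^-2] = force [L M T^-2] ✓
(B) d/v: [T] ≠ acceleration [L T^-2] ✗
(C) E/t: [L^2 M T^-3] = power [L^2 M T^-3] ✓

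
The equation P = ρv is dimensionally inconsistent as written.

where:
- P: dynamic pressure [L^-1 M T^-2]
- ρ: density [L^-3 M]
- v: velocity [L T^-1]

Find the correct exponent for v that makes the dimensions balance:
The exponent of v should be 2: P = ρv^2

The LHS P has dimensions [L^-1 M T^-2]; v has dimensions [L T^-1].
As written, the RHS ρv (exponent 1 on v) has dimensions [L^-2 M T^-1], which does not match.
With exponent 2, the RHS ρv^2 has dimensions [L^-1 M T^-2], matching the LHS.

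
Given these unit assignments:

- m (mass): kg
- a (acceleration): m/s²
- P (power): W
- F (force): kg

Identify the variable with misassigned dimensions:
F

The variable F (force) should have units N, not kg.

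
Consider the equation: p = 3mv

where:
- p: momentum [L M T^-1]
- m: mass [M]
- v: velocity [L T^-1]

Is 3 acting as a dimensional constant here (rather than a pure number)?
No

p has dimensions [L M T^-1] and mv already has dimensions [L M T^-1], so the equation balances without 3 contributing any dimensions. 3 is a pure (dimensionless) number; changing or removing it would not affect dimensional consistency.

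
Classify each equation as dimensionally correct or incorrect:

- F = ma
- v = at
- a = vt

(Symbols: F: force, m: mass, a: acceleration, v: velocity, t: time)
Dimensionally correct: F = ma, v = at
Dimensionally incorrect: a = vt
Ordered (correct first, then incorrect): F = ma, v = at, a = vt

- F = ma: LHS [L M T^-2], RHS [L M T^-2] → correct ✓
- v = at: LHS [L T^-1], RHS [L T^-1] → correct ✓
- a = vt: LHS [L T^-2], RHS [L] → incorrect ✗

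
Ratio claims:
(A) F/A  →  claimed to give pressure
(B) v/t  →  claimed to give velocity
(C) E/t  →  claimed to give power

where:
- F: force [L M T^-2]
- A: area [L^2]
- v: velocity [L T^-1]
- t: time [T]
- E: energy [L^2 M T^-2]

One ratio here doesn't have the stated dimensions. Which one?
(B) v/t does not give velocity

(A) F/A: [L^-1 M T^-2] = pressure [L^-1 M T^-2] ✓
(B) v/t: [L T^-2] ≠ velocity [L T^-1] ✗
(C) E/t: [L^2 M T^-3] = power [L^2 M T^-3] ✓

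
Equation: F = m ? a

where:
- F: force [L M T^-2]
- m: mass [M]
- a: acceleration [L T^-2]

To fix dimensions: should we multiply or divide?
multiplication (×): F = m × a

F [L M T^-2]; m [M]; a [L T^-2].
m × a → [L M T^-2] ✓
m ÷ a → [L^-1 M T^2] ✗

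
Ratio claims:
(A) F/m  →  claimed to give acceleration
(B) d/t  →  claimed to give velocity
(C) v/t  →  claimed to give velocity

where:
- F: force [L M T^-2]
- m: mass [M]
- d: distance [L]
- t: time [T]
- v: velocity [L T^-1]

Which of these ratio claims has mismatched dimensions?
(C) v/t does not give velocity

(A) F/m: [L T^-2] = acceleration [L T^-2] ✓
(B) d/t: [L T^-1] = velocity [L T^-1] ✓
(C) v/t: [L T^-2] ≠ velocity [L T^-1] ✗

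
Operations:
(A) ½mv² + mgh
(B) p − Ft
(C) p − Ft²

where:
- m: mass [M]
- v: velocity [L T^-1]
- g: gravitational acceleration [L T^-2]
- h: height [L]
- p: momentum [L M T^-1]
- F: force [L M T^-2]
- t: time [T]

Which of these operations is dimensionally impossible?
(C) p − Ft²

(A) ½mv² + mgh: ½mv² [L^2 M T^-2] and mgh [L^2 M T^-2] — same dimensions ✓
(B) p − Ft: p [L M T^-1] and Ft [L M T^-1] — same dimensions ✓
(C) p − Ft²: p [L M T^-1] and Ft² [L M] — different dimensions cannot be added/subtracted ✗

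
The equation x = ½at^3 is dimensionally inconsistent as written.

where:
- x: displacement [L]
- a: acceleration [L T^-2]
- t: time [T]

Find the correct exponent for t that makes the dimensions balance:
The exponent of t should be 2: x = ½at^2

The LHS x has dimensions [L]; t has dimensions [T].
As written, the RHS ½at^3 (exponent 3 on t) has dimensions [L T], which does not match.
With exponent 2, the RHS ½at^2 has dimensions [L], matching the LHS.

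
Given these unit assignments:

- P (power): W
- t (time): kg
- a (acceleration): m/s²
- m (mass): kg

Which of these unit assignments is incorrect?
t

The variable t (time) should have units s, not kg.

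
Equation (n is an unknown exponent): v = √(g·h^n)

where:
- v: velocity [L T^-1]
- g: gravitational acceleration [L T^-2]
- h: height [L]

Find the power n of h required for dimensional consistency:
n = 1

v has dimensions [L T^-1]; h has dimensions [L].
With n = 1: √(g·h^1) has dimensions [L T^-1], matching the LHS ✓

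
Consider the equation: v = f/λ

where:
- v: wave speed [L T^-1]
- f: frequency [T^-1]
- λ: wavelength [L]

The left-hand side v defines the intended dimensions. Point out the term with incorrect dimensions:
The right-hand side term f/λ

v has dimensions [L T^-1], but f/λ has dimensions [L^-1 T^-1], so the term f/λ is dimensionally wrong for v.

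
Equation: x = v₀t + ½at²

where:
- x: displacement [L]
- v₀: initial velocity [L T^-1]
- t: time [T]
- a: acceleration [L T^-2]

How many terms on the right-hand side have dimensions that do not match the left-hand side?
0

LHS x: [L]
- v₀t: [L] ✓
- ½at²: [L] ✓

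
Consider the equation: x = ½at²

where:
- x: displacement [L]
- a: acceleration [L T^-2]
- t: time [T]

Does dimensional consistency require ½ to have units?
No

x has dimensions [L] and at² already has dimensions [L], so the equation balances without ½ contributing any dimensions. ½ is a pure (dimensionless) number; changing or removing it would not affect dimensional consistency.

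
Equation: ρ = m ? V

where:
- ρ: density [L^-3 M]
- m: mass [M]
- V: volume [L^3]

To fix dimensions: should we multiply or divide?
division (÷): ρ = m ÷ V

ρ [L^-3 M]; m [M]; V [L^3].
m × V → [L^3 M] ✗
m ÷ V → [L^-3 M] ✓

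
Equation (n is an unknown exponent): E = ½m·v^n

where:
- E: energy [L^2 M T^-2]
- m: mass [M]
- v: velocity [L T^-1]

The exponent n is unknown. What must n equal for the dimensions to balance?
n = 2

E has dimensions [L^2 M T^-2]; v has dimensions [L T^-1].
The rest of the RHS has dimensions [M], so v^n must supply [L^2 T^-2].
With n = 2: ½m·v^2 has dimensions [L^2 M T^-2], matching the LHS ✓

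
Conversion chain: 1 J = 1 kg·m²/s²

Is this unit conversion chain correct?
The chain is correct (no errors).

Correct: Joule is defined as kg·m²/s²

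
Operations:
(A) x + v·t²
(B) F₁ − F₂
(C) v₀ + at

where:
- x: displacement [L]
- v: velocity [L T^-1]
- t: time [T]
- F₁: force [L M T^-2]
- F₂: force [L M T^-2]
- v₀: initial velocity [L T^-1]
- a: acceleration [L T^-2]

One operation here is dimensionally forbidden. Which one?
(A) x + v·t²

(A) x + v·t²: x [L] and v·t² [L T] — different dimensions cannot be added/subtracted ✗
(B) F₁ − F₂: F₁ [L M T^-2] and F₂ [L M T^-2] — same dimensions ✓
(C) v₀ + at: v₀ [L T^-1] and at [L T^-1] — same dimensions ✓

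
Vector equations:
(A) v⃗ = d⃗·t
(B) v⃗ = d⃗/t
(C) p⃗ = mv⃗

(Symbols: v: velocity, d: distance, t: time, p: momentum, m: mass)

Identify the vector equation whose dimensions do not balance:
(A) v⃗ = d⃗·t

(A) v⃗ = d⃗·t: LHS [L T^-1], RHS [L T] ✗ — velocity is displacement per time; should be d⃗/t
(B) v⃗ = d⃗/t: LHS [L T^-1], RHS [L T^-1] ✓ — displacement (vector) divided by time (scalar)
(C) p⃗ = mv⃗: LHS [L M T^-1], RHS [L M T^-1] ✓ — mass (scalar) times velocity (vector)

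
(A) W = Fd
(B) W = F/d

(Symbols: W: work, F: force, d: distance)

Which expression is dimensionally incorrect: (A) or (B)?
(B)

(A) W = Fd: LHS [L^2 M T^-2], RHS [L^2 M T^-2] ✓
(B) W = F/d: LHS [L^2 M T^-2], RHS [M T^-2] ✗

Expression (B) W = F/d is dimensionally incorrect.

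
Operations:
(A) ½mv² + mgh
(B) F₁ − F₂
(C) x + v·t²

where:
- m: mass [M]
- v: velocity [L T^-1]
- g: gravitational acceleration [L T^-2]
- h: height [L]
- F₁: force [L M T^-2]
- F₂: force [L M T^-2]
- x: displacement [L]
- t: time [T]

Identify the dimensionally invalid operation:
(C) x + v·t²

(A) ½mv² + mgh: ½mv² [L^2 M T^-2] and mgh [L^2 M T^-2] — same dimensions ✓
(B) F₁ − F₂: F₁ [L M T^-2] and F₂ [L M T^-2] — same dimensions ✓
(C) x + v·t²: x [L] and v·t² [L T] — different dimensions cannot be added/subtracted ✗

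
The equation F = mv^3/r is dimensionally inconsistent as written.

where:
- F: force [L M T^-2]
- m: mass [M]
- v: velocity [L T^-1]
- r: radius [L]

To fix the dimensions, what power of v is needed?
The exponent of v should be 2: F = mv^2/r

The LHS F has dimensions [L M T^-2]; v has dimensions [L T^-1].
As written, the RHS mv^3/r (exponent 3 on v) has dimensions [L^2 M T^-3], which does not match.
With exponent 2, the RHS mv^2/r has dimensions [L M T^-2], matching the LHS.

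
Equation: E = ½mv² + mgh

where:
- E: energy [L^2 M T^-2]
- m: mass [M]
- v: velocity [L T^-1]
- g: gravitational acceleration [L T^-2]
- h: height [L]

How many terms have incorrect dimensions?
0

LHS E: [L^2 M T^-2]
- ½mv²: [L^2 M T^-2] ✓
- mgh: [L^2 M T^-2] ✓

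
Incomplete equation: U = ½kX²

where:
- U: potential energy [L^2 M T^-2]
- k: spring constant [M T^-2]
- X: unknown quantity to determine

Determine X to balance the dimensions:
X = x (displacement), dimensions [L]

U has dimensions [L^2 M T^-2]; the rest of the RHS (½k) has dimensions [M T^-2].
So X² must have dimensions [L^2], i.e. X has dimensions [L] — X = x (displacement).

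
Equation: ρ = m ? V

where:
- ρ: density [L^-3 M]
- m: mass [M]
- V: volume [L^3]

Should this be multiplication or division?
division (÷): ρ = m ÷ V

ρ [L^-3 M]; m [M]; V [L^3].
m × V → [L^3 M] ✗
m ÷ V → [L^-3 M] ✓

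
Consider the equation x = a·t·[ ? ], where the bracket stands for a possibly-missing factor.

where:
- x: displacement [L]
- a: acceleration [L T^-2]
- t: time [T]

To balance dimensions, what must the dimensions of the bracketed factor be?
[T] — time (e.g. t)

x has dimensions [L]; a·t has dimensions [L T^-1].
The bracketed factor must supply [L] / [L T^-1] = [T].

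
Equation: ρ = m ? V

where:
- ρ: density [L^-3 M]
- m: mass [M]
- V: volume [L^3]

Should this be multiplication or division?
division (÷): ρ = m ÷ V

ρ [L^-3 M]; m [M]; V [L^3].
m × V → [L^3 M] ✗
m ÷ V → [L^-3 M] ✓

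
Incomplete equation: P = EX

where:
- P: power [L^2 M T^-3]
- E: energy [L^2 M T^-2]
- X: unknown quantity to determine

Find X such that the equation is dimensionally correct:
X = f (inverse time / frequency (1/t)), dimensions [T^-1]

P has dimensions [L^2 M T^-3]; the rest of the RHS (E) has dimensions [L^2 M T^-2].
So X must have dimensions [T^-1] — X = f (inverse time / frequency (1/t)).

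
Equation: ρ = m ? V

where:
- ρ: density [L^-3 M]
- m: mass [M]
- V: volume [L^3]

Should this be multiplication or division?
division (÷): ρ = m ÷ V

ρ [L^-3 M]; m [M]; V [L^3].
m × V → [L^3 M] ✗
m ÷ V → [L^-3 M] ✓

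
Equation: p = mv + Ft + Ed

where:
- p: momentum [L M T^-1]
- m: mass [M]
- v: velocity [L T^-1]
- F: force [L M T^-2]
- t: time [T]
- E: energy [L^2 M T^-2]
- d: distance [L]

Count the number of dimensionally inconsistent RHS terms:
1

LHS p: [L M T^-1]
- mv: [L M T^-1] ✓
- Ft: [L M T^-1] ✓
- Ed: [L^3 M T^-2] ✗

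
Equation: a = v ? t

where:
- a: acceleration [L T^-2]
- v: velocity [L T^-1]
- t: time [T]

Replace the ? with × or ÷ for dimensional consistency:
division (÷): a = v ÷ t

a [L T^-2]; v [L T^-1]; t [T].
v × t → [L] ✗
v ÷ t → [L T^-2] ✓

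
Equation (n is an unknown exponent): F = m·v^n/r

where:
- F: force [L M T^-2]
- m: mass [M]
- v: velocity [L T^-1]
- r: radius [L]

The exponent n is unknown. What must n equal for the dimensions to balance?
n = 2

F has dimensions [L M T^-2]; v has dimensions [L T^-1].
The rest of the RHS has dimensions [L^-1 M], so v^n must supply [L^2 T^-2].
With n = 2: m·v^2/r has dimensions [L M T^-2], matching the LHS ✓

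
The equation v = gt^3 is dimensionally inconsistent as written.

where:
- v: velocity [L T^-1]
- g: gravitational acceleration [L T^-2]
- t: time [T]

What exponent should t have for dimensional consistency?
The exponent of t should be 1: v = gt

The LHS v has dimensions [L T^-1]; t has dimensions [T].
As written, the RHS gt^3 (exponent 3 on t) has dimensions [L T], which does not match.
With exponent 1, the RHS gt has dimensions [L T^-1], matching the LHS.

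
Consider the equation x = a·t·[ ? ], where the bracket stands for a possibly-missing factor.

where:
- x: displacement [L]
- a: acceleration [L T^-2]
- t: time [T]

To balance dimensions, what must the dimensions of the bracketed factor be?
[T] — time (e.g. t)

x has dimensions [L]; a·t has dimensions [L T^-1].
The bracketed factor must supply [L] / [L T^-1] = [T].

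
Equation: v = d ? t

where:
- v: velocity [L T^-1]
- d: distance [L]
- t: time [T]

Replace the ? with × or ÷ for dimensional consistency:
division (÷): v = d ÷ t

v [L T^-1]; d [L]; t [T].
d × t → [L T] ✗
d ÷ t → [L T^-1] ✓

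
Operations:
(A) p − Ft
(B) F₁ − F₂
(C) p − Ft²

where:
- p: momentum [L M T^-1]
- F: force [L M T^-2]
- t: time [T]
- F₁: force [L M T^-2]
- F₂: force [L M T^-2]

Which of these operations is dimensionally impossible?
(C) p − Ft²

(A) p − Ft: p [L M T^-1] and Ft [L M T^-1] — same dimensions ✓
(B) F₁ − F₂: F₁ [L M T^-2] and F₂ [L M T^-2] — same dimensions ✓
(C) p − Ft²: p [L M T^-1] and Ft² [L M] — different dimensions cannot be added/subtracted ✗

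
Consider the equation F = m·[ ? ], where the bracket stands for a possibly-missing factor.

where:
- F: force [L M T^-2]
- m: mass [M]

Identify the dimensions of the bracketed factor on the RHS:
[L T^-2] — acceleration (e.g. a)

F has dimensions [L M T^-2]; m has dimensions [M].
The bracketed factor must supply [L M T^-2] / [M] = [L T^-2].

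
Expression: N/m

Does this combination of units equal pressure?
No

The expression N/m has dimensions [M T^-2], but pressure has dimensions [L^-1 M T^-2].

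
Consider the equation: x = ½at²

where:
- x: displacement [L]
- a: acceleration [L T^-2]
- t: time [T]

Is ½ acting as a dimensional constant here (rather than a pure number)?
No

x has dimensions [L] and at² already has dimensions [L], so the equation balances without ½ contributing any dimensions. ½ is a pure (dimensionless) number; changing or removing it would not affect dimensional consistency.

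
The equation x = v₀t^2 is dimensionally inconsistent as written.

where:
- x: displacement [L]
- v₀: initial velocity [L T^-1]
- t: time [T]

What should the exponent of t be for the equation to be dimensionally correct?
The exponent of t should be 1: x = v₀t

The LHS x has dimensions [L]; t has dimensions [T].
As written, the RHS v₀t^2 (exponent 2 on t) has dimensions [L T], which does not match.
With exponent 1, the RHS v₀t has dimensions [L], matching the LHS.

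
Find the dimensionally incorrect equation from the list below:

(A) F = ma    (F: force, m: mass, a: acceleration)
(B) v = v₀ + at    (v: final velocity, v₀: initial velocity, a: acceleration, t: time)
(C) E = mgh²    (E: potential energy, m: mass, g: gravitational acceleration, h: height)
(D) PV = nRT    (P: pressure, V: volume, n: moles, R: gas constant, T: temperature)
(C) E = mgh²

The equation (C) E = mgh² is dimensionally incorrect.

LHS (E): [L^2 M T^-2]
RHS (mgh²): [L^3 M T^-2] ✗

The dimensions do not match. The other three equations balance.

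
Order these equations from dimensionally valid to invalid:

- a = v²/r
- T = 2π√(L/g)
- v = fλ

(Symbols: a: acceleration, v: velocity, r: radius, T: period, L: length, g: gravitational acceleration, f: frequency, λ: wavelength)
Dimensionally correct: a = v²/r, T = 2π√(L/g), v = fλ
Dimensionally incorrect: none
Ordered (correct first, then incorrect): a = v²/r, T = 2π√(L/g), v = fλ

- a = v²/r: LHS [L T^-2], RHS [L T^-2] → correct ✓
- T = 2π√(L/g): LHS [T], RHS [T] → correct ✓
- v = fλ: LHS [L T^-1], RHS [L T^-1] → correct ✓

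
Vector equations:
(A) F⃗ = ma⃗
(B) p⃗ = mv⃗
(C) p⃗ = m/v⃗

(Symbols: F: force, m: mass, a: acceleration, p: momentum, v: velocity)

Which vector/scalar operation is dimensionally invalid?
(C) p⃗ = m/v⃗

(A) F⃗ = ma⃗: LHS [L M T^-2], RHS [L M T^-2] ✓ — Force and acceleration are vectors, mass is a scalar
(B) p⃗ = mv⃗: LHS [L M T^-1], RHS [L M T^-1] ✓ — mass (scalar) times velocity (vector)
(C) p⃗ = m/v⃗: LHS [L M T^-1], RHS [L^-1 M T] ✗ — momentum is mass times velocity; should be mv⃗ (and division by a vector is undefined)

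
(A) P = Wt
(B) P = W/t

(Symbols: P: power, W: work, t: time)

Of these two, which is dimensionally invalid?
(A)

(A) P = Wt: LHS [L^2 M T^-3], RHS [L^2 M T^-1] ✗
(B) P = W/t: LHS [L^2 M T^-3], RHS [L^2 M T^-3] ✓

Expression (A) P = Wt is dimensionally incorrect.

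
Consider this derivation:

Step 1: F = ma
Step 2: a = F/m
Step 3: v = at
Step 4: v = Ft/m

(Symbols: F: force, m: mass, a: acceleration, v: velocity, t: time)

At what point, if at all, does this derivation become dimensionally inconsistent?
No step introduces an error — all steps are dimensionally consistent.

Step 1: F = ma → LHS [L M T^-2], RHS [L M T^-2] ✓
Step 2: a = F/m → LHS [L T^-2], RHS [L T^-2] ✓
Step 3: v = at → LHS [L T^-1], RHS [L T^-1] ✓
Step 4: v = Ft/m → LHS [L T^-1], RHS [L T^-1] ✓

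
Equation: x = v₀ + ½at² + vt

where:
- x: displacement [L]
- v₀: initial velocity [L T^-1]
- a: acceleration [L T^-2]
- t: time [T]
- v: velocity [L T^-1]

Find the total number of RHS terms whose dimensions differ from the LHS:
1

LHS x: [L]
- v₀: [L T^-1] ✗
- ½at²: [L] ✓
- vt: [L] ✓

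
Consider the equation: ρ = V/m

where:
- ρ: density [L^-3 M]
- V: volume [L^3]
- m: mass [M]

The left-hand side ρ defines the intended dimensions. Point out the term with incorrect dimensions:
The right-hand side term V/m

ρ has dimensions [L^-3 M], but V/m has dimensions [L^3 M^-1], so the term V/m is dimensionally wrong for ρ.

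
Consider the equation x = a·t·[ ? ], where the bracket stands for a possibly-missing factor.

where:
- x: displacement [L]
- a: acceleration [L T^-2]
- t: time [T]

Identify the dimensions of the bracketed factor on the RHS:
[T] — time (e.g. t)

x has dimensions [L]; a·t has dimensions [L T^-1].
The bracketed factor must supply [L] / [L T^-1] = [T].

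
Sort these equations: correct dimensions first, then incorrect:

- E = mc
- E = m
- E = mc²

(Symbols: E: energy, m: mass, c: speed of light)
Dimensionally correct: E = mc²
Dimensionally incorrect: E = mc, E = m
Ordered (correct first, then incorrect): E = mc², E = mc, E = m

- E = mc: LHS [L^2 M T^-2], RHS [L M T^-1] → incorrect ✗
- E = m: LHS [L^2 M T^-2], RHS [M] → incorrect ✗
- E = mc²: LHS [L^2 M T^-2], RHS [L^2 M T^-2] → correct ✓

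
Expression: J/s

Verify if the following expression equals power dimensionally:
Yes

The expression J/s has dimensions [L^2 M T^-3], which is exactly power [L^2 M T^-3].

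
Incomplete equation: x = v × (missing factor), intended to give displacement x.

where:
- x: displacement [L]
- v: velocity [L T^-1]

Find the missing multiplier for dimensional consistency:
t (time), dimensions [T]

x has dimensions [L] and v has dimensions [L T^-1].
The missing factor must have dimensions [L] / [L T^-1] = [T], i.e. time (t).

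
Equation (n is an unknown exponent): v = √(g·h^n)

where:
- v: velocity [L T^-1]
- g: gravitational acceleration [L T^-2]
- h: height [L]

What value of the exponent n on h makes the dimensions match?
n = 1

v has dimensions [L T^-1]; h has dimensions [L].
With n = 1: √(g·h^1) has dimensions [L T^-1], matching the LHS ✓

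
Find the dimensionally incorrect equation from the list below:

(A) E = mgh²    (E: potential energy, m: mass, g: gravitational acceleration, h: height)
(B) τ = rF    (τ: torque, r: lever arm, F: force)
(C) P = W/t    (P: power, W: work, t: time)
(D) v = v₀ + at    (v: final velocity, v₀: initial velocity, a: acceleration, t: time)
(A) E = mgh²

The equation (A) E = mgh² is dimensionally incorrect.

LHS (E): [L^2 M T^-2]
RHS (mgh²): [L^3 M T^-2] ✗

The dimensions do not match. The other three equations balance.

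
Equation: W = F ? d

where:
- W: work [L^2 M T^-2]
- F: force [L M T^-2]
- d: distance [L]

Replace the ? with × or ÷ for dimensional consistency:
multiplication (×): W = F × d

W [L^2 M T^-2]; F [L M T^-2]; d [L].
F × d → [L^2 M T^-2] ✓
F ÷ d → [M T^-2] ✗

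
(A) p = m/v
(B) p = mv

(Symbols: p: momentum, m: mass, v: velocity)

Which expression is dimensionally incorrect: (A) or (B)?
(A)

(A) p = m/v: LHS [L M T^-1], RHS [L^-1 M T] ✗
(B) p = mv: LHS [L M T^-1], RHS [L M T^-1] ✓

Expression (A) p = m/v is dimensionally incorrect.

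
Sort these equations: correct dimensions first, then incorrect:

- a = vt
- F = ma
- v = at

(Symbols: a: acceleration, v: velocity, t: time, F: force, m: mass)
Dimensionally correct: F = ma, v = at
Dimensionally incorrect: a = vt
Ordered (correct first, then incorrect): F = ma, v = at, a = vt

- a = vt: LHS [L T^-2], RHS [L] → incorrect ✗
- F = ma: LHS [L M T^-2], RHS [L M T^-2] → correct ✓
- v = at: LHS [L T^-1], RHS [L T^-1] → correct ✓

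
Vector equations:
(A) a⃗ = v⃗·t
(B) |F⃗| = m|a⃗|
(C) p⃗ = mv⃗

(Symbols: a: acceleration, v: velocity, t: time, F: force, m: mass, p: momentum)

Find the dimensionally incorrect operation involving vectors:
(A) a⃗ = v⃗·t

(A) a⃗ = v⃗·t: LHS [L T^-2], RHS [L] ✗ — acceleration is velocity per time; should be v⃗/t
(B) |F⃗| = m|a⃗|: LHS [L M T^-2], RHS [L M T^-2] ✓ — magnitudes of vectors are scalars
(C) p⃗ = mv⃗: LHS [L M T^-1], RHS [L M T^-1] ✓ — mass (scalar) times velocity (vector)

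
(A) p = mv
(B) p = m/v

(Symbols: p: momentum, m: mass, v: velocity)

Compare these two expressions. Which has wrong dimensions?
(B)

(A) p = mv: LHS [L M T^-1], RHS [L M T^-1] ✓
(B) p = m/v: LHS [L M T^-1], RHS [L^-1 M T] ✗

Expression (B) p = m/v is dimensionally incorrect.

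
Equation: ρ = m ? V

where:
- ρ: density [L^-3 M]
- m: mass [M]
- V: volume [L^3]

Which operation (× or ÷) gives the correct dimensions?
division (÷): ρ = m ÷ V

ρ [L^-3 M]; m [M]; V [L^3].
m × V → [L^3 M] ✗
m ÷ V → [L^-3 M] ✓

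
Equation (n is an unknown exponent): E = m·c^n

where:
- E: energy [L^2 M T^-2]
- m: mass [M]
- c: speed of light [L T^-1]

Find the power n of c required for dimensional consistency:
n = 2

E has dimensions [L^2 M T^-2]; c has dimensions [L T^-1].
The rest of the RHS has dimensions [M], so c^n must supply [L^2 T^-2].
With n = 2: m·c^2 has dimensions [L^2 M T^-2], matching the LHS ✓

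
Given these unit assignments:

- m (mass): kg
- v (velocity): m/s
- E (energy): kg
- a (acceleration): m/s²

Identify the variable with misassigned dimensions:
E

The variable E (energy) should have units J, not kg.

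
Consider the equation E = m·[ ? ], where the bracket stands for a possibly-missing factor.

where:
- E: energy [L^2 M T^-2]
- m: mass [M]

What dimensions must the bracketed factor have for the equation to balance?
[L^2 T^-2] — velocity squared (e.g. v²)

E has dimensions [L^2 M T^-2]; m has dimensions [M].
The bracketed factor must supply [L^2 M T^-2] / [M] = [L^2 T^-2].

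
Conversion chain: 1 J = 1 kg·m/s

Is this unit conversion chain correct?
The chain is incorrect (it contains an error).

Incorrect: Joule is kg·m²/s², not kg·m/s (that is momentum)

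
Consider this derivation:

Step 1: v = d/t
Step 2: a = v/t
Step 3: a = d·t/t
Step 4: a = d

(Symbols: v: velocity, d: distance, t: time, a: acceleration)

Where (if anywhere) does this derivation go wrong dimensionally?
Step 3

Step 1: v = d/t → LHS [L T^-1], RHS [L T^-1] ✓
Step 2: a = v/t → LHS [L T^-2], RHS [L T^-2] ✓
Step 3: a = d·t/t → LHS [L T^-2], RHS [L] ✗

The first dimensional inconsistency appears in step 3: a = d·t/t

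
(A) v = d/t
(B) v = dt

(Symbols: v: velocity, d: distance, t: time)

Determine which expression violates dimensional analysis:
(B)

(A) v = d/t: LHS [L T^-1], RHS [L T^-1] ✓
(B) v = dt: LHS [L T^-1], RHS [L T] ✗

Expression (B) v = dt is dimensionally incorrect.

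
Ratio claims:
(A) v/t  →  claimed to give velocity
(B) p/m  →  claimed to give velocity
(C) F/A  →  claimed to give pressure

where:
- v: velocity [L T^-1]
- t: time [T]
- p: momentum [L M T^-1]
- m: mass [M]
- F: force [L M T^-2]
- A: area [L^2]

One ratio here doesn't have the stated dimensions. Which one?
(A) v/t does not give velocity

(A) v/t: [L T^-2] ≠ velocity [L T^-1] ✗
(B) p/m: [L T^-1] = velocity [L T^-1] ✓
(C) F/A: [L^-1 M T^-2] = pressure [L^-1 M T^-2] ✓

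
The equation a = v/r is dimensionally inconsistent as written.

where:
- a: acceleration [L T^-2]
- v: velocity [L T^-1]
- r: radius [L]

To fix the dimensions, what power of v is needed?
The exponent of v should be 2: a = v^2/r

The LHS a has dimensions [L T^-2]; v has dimensions [L T^-1].
As written, the RHS v/r (exponent 1 on v) has dimensions [T^-1], which does not match.
With exponent 2, the RHS v^2/r has dimensions [L T^-2], matching the LHS.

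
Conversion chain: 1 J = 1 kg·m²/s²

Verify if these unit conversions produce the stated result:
The chain is correct (no errors).

Correct: Joule is defined as kg·m²/s²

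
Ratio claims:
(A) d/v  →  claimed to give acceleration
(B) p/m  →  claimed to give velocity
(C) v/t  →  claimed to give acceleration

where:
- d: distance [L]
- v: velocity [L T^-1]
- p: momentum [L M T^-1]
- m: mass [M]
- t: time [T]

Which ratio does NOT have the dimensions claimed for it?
(A) d/v does not give acceleration

(A) d/v: [T] ≠ acceleration [L T^-2] ✗
(B) p/m: [L T^-1] = velocity [L T^-1] ✓
(C) v/t: [L T^-2] = acceleration [L T^-2] ✓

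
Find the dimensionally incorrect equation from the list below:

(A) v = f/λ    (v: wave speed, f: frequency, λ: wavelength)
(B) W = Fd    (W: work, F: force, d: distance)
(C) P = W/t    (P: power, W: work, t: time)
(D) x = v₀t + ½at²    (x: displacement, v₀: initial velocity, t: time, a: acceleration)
(A) v = f/λ

The equation (A) v = f/λ is dimensionally incorrect.

LHS (v): [L T^-1]
RHS (f/λ): [L^-1 T^-1] ✗

The dimensions do not match. The other three equations balance.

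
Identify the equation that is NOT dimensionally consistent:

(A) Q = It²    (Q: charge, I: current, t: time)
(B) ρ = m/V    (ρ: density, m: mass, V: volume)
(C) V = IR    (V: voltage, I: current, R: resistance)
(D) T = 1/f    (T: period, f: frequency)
(A) Q = It²

The equation (A) Q = It² is dimensionally incorrect.

LHS (Q): [I T]
RHS (It²): [I T^2] ✗

The dimensions do not match. The other three equations balance.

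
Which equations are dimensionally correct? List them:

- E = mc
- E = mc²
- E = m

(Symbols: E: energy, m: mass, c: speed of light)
Dimensionally correct: E = mc²
Dimensionally incorrect: E = mc, E = m
Ordered (correct first, then incorrect): E = mc², E = mc, E = m

- E = mc: LHS [L^2 M T^-2], RHS [L M T^-1] → incorrect ✗
- E = mc²: LHS [L^2 M T^-2], RHS [L^2 M T^-2] → correct ✓
- E = m: LHS [L^2 M T^-2], RHS [M] → incorrect ✗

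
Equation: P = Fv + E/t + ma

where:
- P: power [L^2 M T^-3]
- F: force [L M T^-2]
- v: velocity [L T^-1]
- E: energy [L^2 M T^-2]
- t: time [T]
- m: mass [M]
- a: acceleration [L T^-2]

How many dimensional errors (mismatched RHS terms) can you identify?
1

LHS P: [L^2 M T^-3]
- Fv: [L^2 M T^-3] ✓
- E/t: [L^2 M T^-3] ✓
- ma: [L M T^-2] ✗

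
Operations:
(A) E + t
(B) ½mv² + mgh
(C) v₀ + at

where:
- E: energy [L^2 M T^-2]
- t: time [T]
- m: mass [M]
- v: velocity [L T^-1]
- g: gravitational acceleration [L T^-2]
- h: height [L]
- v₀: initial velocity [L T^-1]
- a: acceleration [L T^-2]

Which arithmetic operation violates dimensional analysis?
(A) E + t

(A) E + t: E [L^2 M T^-2] and t [T] — different dimensions cannot be added/subtracted ✗
(B) ½mv² + mgh: ½mv² [L^2 M T^-2] and mgh [L^2 M T^-2] — same dimensions ✓
(C) v₀ + at: v₀ [L T^-1] and at [L T^-1] — same dimensions ✓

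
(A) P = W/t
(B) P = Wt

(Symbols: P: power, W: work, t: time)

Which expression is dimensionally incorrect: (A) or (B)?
(B)

(A) P = W/t: LHS [L^2 M T^-3], RHS [L^2 M T^-3] ✓
(B) P = Wt: LHS [L^2 M T^-3], RHS [L^2 M T^-1] ✗

Expression (B) P = Wt is dimensionally incorrect.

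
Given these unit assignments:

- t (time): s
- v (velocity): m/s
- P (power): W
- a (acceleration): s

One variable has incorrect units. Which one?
a

The variable a (acceleration) should have units m/s², not s.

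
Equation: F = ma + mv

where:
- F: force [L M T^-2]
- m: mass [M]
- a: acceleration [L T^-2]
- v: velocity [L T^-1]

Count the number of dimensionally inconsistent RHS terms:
1

LHS F: [L M T^-2]
- ma: [L M T^-2] ✓
- mv: [L M T^-1] ✗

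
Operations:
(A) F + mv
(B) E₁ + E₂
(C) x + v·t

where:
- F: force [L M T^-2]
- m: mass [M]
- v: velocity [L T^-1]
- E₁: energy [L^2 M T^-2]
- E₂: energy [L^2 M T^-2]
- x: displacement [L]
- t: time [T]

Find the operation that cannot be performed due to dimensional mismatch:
(A) F + mv

(A) F + mv: F [L M T^-2] and mv [L M T^-1] — different dimensions cannot be added/subtracted ✗
(B) E₁ + E₂: E₁ [L^2 M T^-2] and E₂ [L^2 M T^-2] — same dimensions ✓
(C) x + v·t: x [L] and v·t [L] — same dimensions ✓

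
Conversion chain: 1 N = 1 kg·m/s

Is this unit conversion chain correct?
The chain is incorrect (it contains an error).

Incorrect: Newton is kg·m/s², not kg·m/s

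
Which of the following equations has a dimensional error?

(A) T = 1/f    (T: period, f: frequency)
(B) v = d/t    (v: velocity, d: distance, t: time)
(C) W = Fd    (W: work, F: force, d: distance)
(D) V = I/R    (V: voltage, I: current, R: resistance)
(D) V = I/R

The equation (D) V = I/R is dimensionally incorrect.

LHS (V): [I^-1 L^2 M T^-3]
RHS (I/R): [I^3 L^-2 M^-1 T^3] ✗

The dimensions do not match. The other three equations balance.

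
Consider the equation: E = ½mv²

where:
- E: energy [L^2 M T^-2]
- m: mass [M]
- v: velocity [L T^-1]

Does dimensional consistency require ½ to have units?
No

E has dimensions [L^2 M T^-2] and mv² already has dimensions [L^2 M T^-2], so the equation balances without ½ contributing any dimensions. ½ is a pure (dimensionless) number; changing or removing it would not affect dimensional consistency.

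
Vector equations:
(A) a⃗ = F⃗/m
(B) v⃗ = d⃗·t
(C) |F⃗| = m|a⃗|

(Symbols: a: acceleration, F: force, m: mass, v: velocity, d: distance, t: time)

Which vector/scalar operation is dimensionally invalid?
(B) v⃗ = d⃗·t

(A) a⃗ = F⃗/m: LHS [L T^-2], RHS [L T^-2] ✓ — force (vector) divided by mass (scalar)
(B) v⃗ = d⃗·t: LHS [L T^-1], RHS [L T] ✗ — velocity is displacement per time; should be d⃗/t
(C) |F⃗| = m|a⃗|: LHS [L M T^-2], RHS [L M T^-2] ✓ — magnitudes of vectors are scalars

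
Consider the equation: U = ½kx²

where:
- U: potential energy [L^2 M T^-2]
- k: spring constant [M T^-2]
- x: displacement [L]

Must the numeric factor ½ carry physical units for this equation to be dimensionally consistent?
No

U has dimensions [L^2 M T^-2] and kx² already has dimensions [L^2 M T^-2], so the equation balances without ½ contributing any dimensions. ½ is a pure (dimensionless) number; changing or removing it would not affect dimensional consistency.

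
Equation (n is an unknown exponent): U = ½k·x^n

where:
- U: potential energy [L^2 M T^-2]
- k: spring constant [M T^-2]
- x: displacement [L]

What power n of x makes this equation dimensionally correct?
n = 2

U has dimensions [L^2 M T^-2]; x has dimensions [L].
The rest of the RHS has dimensions [M T^-2], so x^n must supply [L^2].
With n = 2: ½k·x^2 has dimensions [L^2 M T^-2], matching the LHS ✓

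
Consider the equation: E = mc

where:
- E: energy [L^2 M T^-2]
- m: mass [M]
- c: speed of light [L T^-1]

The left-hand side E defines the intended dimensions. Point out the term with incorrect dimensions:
The right-hand side term mc

E has dimensions [L^2 M T^-2], but mc has dimensions [L M T^-1], so the term mc is dimensionally wrong for E.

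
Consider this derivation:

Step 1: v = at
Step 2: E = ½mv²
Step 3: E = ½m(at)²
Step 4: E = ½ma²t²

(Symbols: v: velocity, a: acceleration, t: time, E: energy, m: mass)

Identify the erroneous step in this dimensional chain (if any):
No step introduces an error — all steps are dimensionally consistent.

Step 1: v = at → LHS [L T^-1], RHS [L T^-1] ✓
Step 2: E = ½mv² → LHS [L^2 M T^-2], RHS [L^2 M T^-2] ✓
Step 3: E = ½m(at)² → LHS [L^2 M T^-2], RHS [L^2 M T^-2] ✓
Step 4: E = ½ma²t² → LHS [L^2 M T^-2], RHS [L^2 M T^-2] ✓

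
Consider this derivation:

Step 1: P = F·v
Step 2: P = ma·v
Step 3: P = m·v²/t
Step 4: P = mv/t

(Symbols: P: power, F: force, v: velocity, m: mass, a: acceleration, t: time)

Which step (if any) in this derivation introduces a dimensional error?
Step 4

Step 1: P = F·v → LHS [L^2 M T^-3], RHS [L^2 M T^-3] ✓
Step 2: P = ma·v → LHS [L^2 M T^-3], RHS [L^2 M T^-3] ✓
Step 3: P = m·v²/t → LHS [L^2 M T^-3], RHS [L^2 M T^-3] ✓
Step 4: P = mv/t → LHS [L^2 M T^-3], RHS [L M T^-2] ✗

The first dimensional inconsistency appears in step 4: P = mv/t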